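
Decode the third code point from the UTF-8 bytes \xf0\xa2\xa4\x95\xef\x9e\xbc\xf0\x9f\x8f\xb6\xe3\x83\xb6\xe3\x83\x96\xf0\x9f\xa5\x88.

Offset 0: leading byte 0xF0 = 11110000 → 4-byte char #1 = F0 A2 A4 95.
Offset 4: leading byte 0xEF = 11101111 → 3-byte char #2 = EF 9E BC.
Offset 7: leading byte 0xF0 = 11110000 → 4-byte char #3 = F0 9F 8F B6.
Leading byte 0xF0 = 11110000 matches 11110xxx → 4-byte sequence.
Byte 1: 0xF0 = 11110000, payload 000 (3 bits).
Byte 2: 0x9F = 10011111 (10xxxxxx ✓), payload 011111.
Byte 3: 0x8F = 10001111 (10xxxxxx ✓), payload 001111.
Byte 4: 0xB6 = 10110110 (10xxxxxx ✓), payload 110110.
Concatenate: 000011111001111110110 = 0x1F3F6 (21 bits → U+1F3F6).

U+1F3F6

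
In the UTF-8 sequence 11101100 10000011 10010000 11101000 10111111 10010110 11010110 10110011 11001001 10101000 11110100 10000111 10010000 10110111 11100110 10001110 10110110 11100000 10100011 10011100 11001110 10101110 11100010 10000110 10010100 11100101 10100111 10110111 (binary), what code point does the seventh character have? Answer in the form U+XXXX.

U+08DC

Offset 0: leading byte 0xEC = 11101100 → 3-byte char #1 = EC 83 90.
Offset 3: leading byte 0xE8 = 11101000 → 3-byte char #2 = E8 BF 96.
Offset 6: leading byte 0xD6 = 11010110 → 2-byte char #3 = D6 B3.
Offset 8: leading byte 0xC9 = 11001001 → 2-byte char #4 = C9 A8.
Offset 10: leading byte 0xF4 = 11110100 → 4-byte char #5 = F4 87 90 B7.
Offset 14: leading byte 0xE6 = 11100110 → 3-byte char #6 = E6 8E B6.
Offset 17: leading byte 0xE0 = 11100000 → 3-byte char #7 = E0 A3 9C.
Leading byte 0xE0 = 11100000 matches 1110xxxx → 3-byte sequence.
Byte 1: 0xE0 = 11100000, payload 0000 (4 bits).
Byte 2: 0xA3 = 10100011 (10xxxxxx ✓), payload 100011.
Byte 3: 0x9C = 10011100 (10xxxxxx ✓), payload 011100.
Concatenate: 0000100011011100 = 0x8DC (16 bits → U+08DC).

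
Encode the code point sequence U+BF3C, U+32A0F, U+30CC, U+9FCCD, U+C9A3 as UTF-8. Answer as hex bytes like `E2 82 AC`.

U+BF3C: 3-byte form → EB BC BC.
U+32A0F: 4-byte form → F0 B2 A8 8F.
U+30CC: 3-byte form → E3 83 8C.
U+9FCCD: 4-byte form → F2 9F B3 8D.
U+C9A3: 3-byte form → EC A6 A3.
Concatenated (17 bytes): EB BC BC F0 B2 A8 8F E3 83 8C F2 9F B3 8D EC A6 A3.

EB BC BC F0 B2 A8 8F E3 83 8C F2 9F B3 8D EC A6 A3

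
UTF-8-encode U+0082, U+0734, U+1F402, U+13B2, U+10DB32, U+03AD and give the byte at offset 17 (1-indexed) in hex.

0xAD

1-indexed offset 17 is 0-indexed offset 16.
U+0082 → 2-byte form C2 82 at offsets 0–1.
U+0734 → 2-byte form DC B4 at offsets 2–3.
U+1F402 → 4-byte form F0 9F 90 82 at offsets 4–7.
U+13B2 → 3-byte form E1 8E B2 at offsets 8–10.
U+10DB32 → 4-byte form F4 8D AC B2 at offsets 11–14.
U+03AD → 2-byte form CE AD at offsets 15–16.
Offset 16 falls in char 6's range; it's byte 2 of CE AD = 0xAD.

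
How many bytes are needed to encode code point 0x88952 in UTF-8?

U+88952 = 0x88952. UTF-8 uses 1 byte below 0x80, 2 below 0x800, 3 below 0x10000, 4 up to 0x10FFFF. 0x88952 is in U+10000–U+10FFFF → 4 bytes.

4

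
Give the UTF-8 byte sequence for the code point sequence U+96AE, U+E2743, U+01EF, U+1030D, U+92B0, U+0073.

U+96AE: 3-byte form → E9 9A AE.
U+E2743: 4-byte form → F3 A2 9D 83.
U+01EF: 2-byte form → C7 AF.
U+1030D: 4-byte form → F0 90 8C 8D.
U+92B0: 3-byte form → E9 8A B0.
U+0073: 1-byte form → 73.
Concatenated (17 bytes): E9 9A AE F3 A2 9D 83 C7 AF F0 90 8C 8D E9 8A B0 73.

E9 9A AE F3 A2 9D 83 C7 AF F0 90 8C 8D E9 8A B0 73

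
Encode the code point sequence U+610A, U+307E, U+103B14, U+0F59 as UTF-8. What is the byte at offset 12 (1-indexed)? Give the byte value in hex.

0xBD

1-indexed offset 12 is 0-indexed offset 11.
U+610A → 3-byte form E6 84 8A at offsets 0–2.
U+307E → 3-byte form E3 81 BE at offsets 3–5.
U+103B14 → 4-byte form F4 83 AC 94 at offsets 6–9.
U+0F59 → 3-byte form E0 BD 99 at offsets 10–12.
Offset 11 falls in char 4's range; it's byte 2 of E0 BD 99 = 0xBD.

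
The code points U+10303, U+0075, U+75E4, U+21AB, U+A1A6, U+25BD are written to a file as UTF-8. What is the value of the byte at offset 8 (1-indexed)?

1-indexed offset 8 is 0-indexed offset 7.
U+10303 → 4-byte form F0 90 8C 83 at offsets 0–3.
U+0075 → 1-byte form 75 at offsets 4–4.
U+75E4 → 3-byte form E7 97 A4 at offsets 5–7.
Offset 7 falls in char 3's range; it's byte 3 of E7 97 A4 = 0xA4.

0xA4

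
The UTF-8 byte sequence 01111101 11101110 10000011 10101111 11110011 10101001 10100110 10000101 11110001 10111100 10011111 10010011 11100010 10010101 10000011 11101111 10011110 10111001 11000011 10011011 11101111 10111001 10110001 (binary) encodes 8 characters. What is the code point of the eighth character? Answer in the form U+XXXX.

U+FE71

Offset 0: leading byte 0x7D = 01111101 → 1-byte char #1 = 7D.
Offset 1: leading byte 0xEE = 11101110 → 3-byte char #2 = EE 83 AF.
Offset 4: leading byte 0xF3 = 11110011 → 4-byte char #3 = F3 A9 A6 85.
Offset 8: leading byte 0xF1 = 11110001 → 4-byte char #4 = F1 BC 9F 93.
Offset 12: leading byte 0xE2 = 11100010 → 3-byte char #5 = E2 95 83.
Offset 15: leading byte 0xEF = 11101111 → 3-byte char #6 = EF 9E B9.
Offset 18: leading byte 0xC3 = 11000011 → 2-byte char #7 = C3 9B.
Offset 20: leading byte 0xEF = 11101111 → 3-byte char #8 = EF B9 B1.
Leading byte 0xEF = 11101111 matches 1110xxxx → 3-byte sequence.
Byte 1: 0xEF = 11101111, payload 1111 (4 bits).
Byte 2: 0xB9 = 10111001 (10xxxxxx ✓), payload 111001.
Byte 3: 0xB1 = 10110001 (10xxxxxx ✓), payload 110001.
Concatenate: 1111111001110001 = 0xFE71 (16 bits → U+FE71).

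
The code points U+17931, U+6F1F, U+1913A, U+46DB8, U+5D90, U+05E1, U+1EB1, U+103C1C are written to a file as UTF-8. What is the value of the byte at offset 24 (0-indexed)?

U+17931 → 4-byte form F0 97 A4 B1 at offsets 0–3.
U+6F1F → 3-byte form E6 BC 9F at offsets 4–6.
U+1913A → 4-byte form F0 99 84 BA at offsets 7–10.
U+46DB8 → 4-byte form F1 86 B6 B8 at offsets 11–14.
U+5D90 → 3-byte form E5 B6 90 at offsets 15–17.
U+05E1 → 2-byte form D7 A1 at offsets 18–19.
U+1EB1 → 3-byte form E1 BA B1 at offsets 20–22.
U+103C1C → 4-byte form F4 83 B0 9C at offsets 23–26.
Offset 24 falls in char 8's range; it's byte 2 of F4 83 B0 9C = 0x83.

0x83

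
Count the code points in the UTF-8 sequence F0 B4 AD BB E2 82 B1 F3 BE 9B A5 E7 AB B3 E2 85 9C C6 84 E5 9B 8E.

7

Byte at offset 0: 0xF0 = 11110000 → 4-byte char (#1). Advance 4.
Byte at offset 4: 0xE2 = 11100010 → 3-byte char (#2). Advance 3.
Byte at offset 7: 0xF3 = 11110011 → 4-byte char (#3). Advance 4.
Byte at offset 11: 0xE7 = 11100111 → 3-byte char (#4). Advance 3.
Byte at offset 14: 0xE2 = 11100010 → 3-byte char (#5). Advance 3.
Byte at offset 17: 0xC6 = 11000110 → 2-byte char (#6). Advance 2.
Byte at offset 19: 0xE5 = 11100101 → 3-byte char (#7). Advance 3.
Reached end at offset 22 after 7 code points.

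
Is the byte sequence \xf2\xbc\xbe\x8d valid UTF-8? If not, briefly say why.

Leading byte 0xF2 = 11110010 → 4-byte form.
Continuation bytes 0xBC=10111100, 0xBE=10111110, 0x8D=10001101 all match 10xxxxxx.
Decoded value 0xBCF8D is ≥ 0x10000 (shortest form) and not a surrogate.

valid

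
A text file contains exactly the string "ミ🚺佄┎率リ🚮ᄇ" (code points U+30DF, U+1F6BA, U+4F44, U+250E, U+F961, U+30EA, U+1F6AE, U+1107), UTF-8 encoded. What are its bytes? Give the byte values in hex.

U+30DF: 3-byte form → E3 83 9F.
U+1F6BA: 4-byte form → F0 9F 9A BA.
U+4F44: 3-byte form → E4 BD 84.
U+250E: 3-byte form → E2 94 8E.
U+F961: 3-byte form → EF A5 A1.
U+30EA: 3-byte form → E3 83 AA.
U+1F6AE: 4-byte form → F0 9F 9A AE.
U+1107: 3-byte form → E1 84 87.
Concatenated (26 bytes): E3 83 9F F0 9F 9A BA E4 BD 84 E2 94 8E EF A5 A1 E3 83 AA F0 9F 9A AE E1 84 87.

E3 83 9F F0 9F 9A BA E4 BD 84 E2 94 8E EF A5 A1 E3 83 AA F0 9F 9A AE E1 84 87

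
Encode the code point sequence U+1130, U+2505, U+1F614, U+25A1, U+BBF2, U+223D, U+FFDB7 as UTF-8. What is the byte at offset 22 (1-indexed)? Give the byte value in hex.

0xB6

1-indexed offset 22 is 0-indexed offset 21.
U+1130 → 3-byte form E1 84 B0 at offsets 0–2.
U+2505 → 3-byte form E2 94 85 at offsets 3–5.
U+1F614 → 4-byte form F0 9F 98 94 at offsets 6–9.
U+25A1 → 3-byte form E2 96 A1 at offsets 10–12.
U+BBF2 → 3-byte form EB AF B2 at offsets 13–15.
U+223D → 3-byte form E2 88 BD at offsets 16–18.
U+FFDB7 → 4-byte form F3 BF B6 B7 at offsets 19–22.
Offset 21 falls in char 7's range; it's byte 3 of F3 BF B6 B7 = 0xB6.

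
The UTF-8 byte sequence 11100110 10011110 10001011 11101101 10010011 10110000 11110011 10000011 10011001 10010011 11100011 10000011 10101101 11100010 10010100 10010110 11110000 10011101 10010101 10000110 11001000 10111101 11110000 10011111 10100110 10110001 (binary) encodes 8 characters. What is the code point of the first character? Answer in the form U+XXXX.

U+678B

Offset 0: leading byte 0xE6 = 11100110 → 3-byte char #1 = E6 9E 8B.
Leading byte 0xE6 = 11100110 matches 1110xxxx → 3-byte sequence.
Byte 1: 0xE6 = 11100110, payload 0110 (4 bits).
Byte 2: 0x9E = 10011110 (10xxxxxx ✓), payload 011110.
Byte 3: 0x8B = 10001011 (10xxxxxx ✓), payload 001011.
Concatenate: 0110011110001011 = 0x678B (16 bits → U+678B).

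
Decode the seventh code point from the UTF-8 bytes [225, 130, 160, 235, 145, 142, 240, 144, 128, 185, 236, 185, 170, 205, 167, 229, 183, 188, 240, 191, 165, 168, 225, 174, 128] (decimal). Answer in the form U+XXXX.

U+3F968

Offset 0: leading byte 0xE1 = 11100001 → 3-byte char #1 = E1 82 A0.
Offset 3: leading byte 0xEB = 11101011 → 3-byte char #2 = EB 91 8E.
Offset 6: leading byte 0xF0 = 11110000 → 4-byte char #3 = F0 90 80 B9.
Offset 10: leading byte 0xEC = 11101100 → 3-byte char #4 = EC B9 AA.
Offset 13: leading byte 0xCD = 11001101 → 2-byte char #5 = CD A7.
Offset 15: leading byte 0xE5 = 11100101 → 3-byte char #6 = E5 B7 BC.
Offset 18: leading byte 0xF0 = 11110000 → 4-byte char #7 = F0 BF A5 A8.
Leading byte 0xF0 = 11110000 matches 11110xxx → 4-byte sequence.
Byte 1: 0xF0 = 11110000, payload 000 (3 bits).
Byte 2: 0xBF = 10111111 (10xxxxxx ✓), payload 111111.
Byte 3: 0xA5 = 10100101 (10xxxxxx ✓), payload 100101.
Byte 4: 0xA8 = 10101000 (10xxxxxx ✓), payload 101000.
Concatenate: 000111111100101101000 = 0x3F968 (21 bits → U+3F968).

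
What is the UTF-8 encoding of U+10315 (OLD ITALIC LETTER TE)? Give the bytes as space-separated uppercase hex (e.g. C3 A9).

U+10315 = 0x10315 = 66325 decimal. In range U+10000–U+10FFFF → 4-byte form: 11110xxx 10xxxxxx 10xxxxxx 10xxxxxx.
Binary (21 bits): 000010000001100010101.
Split 3+6+6+6: 000 | 010000 | 001100 | 010101.
Byte 1: 11110000 = 0xF0.
Byte 2: 10010000 = 0x90.
Byte 3: 10001100 = 0x8C.
Byte 4: 10010101 = 0x95.

F0 90 8C 95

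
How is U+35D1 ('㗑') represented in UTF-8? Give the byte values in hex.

U+35D1 = 0x35D1 = 13777 decimal. In range U+0800–U+FFFF → 3-byte form: 1110xxxx 10xxxxxx 10xxxxxx.
Binary (16 bits): 0011010111010001.
Split 4+6+6: 0011 | 010111 | 010001.
Byte 1: 11100011 = 0xE3.
Byte 2: 10010111 = 0x97.
Byte 3: 10010001 = 0x91.

E3 97 91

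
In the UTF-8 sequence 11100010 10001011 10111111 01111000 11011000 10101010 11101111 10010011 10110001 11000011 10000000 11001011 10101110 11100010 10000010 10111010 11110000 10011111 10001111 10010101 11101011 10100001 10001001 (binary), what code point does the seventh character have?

Offset 0: leading byte 0xE2 = 11100010 → 3-byte char #1 = E2 8B BF.
Offset 3: leading byte 0x78 = 01111000 → 1-byte char #2 = 78.
Offset 4: leading byte 0xD8 = 11011000 → 2-byte char #3 = D8 AA.
Offset 6: leading byte 0xEF = 11101111 → 3-byte char #4 = EF 93 B1.
Offset 9: leading byte 0xC3 = 11000011 → 2-byte char #5 = C3 80.
Offset 11: leading byte 0xCB = 11001011 → 2-byte char #6 = CB AE.
Offset 13: leading byte 0xE2 = 11100010 → 3-byte char #7 = E2 82 BA.
Leading byte 0xE2 = 11100010 matches 1110xxxx → 3-byte sequence.
Byte 1: 0xE2 = 11100010, payload 0010 (4 bits).
Byte 2: 0x82 = 10000010 (10xxxxxx ✓), payload 000010.
Byte 3: 0xBA = 10111010 (10xxxxxx ✓), payload 111010.
Concatenate: 0010000010111010 = 0x20BA (16 bits → U+20BA).

U+20BA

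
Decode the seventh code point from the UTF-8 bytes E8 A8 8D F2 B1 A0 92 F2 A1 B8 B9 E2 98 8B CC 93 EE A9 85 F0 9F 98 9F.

U+1F61F

Offset 0: leading byte 0xE8 = 11101000 → 3-byte char #1 = E8 A8 8D.
Offset 3: leading byte 0xF2 = 11110010 → 4-byte char #2 = F2 B1 A0 92.
Offset 7: leading byte 0xF2 = 11110010 → 4-byte char #3 = F2 A1 B8 B9.
Offset 11: leading byte 0xE2 = 11100010 → 3-byte char #4 = E2 98 8B.
Offset 14: leading byte 0xCC = 11001100 → 2-byte char #5 = CC 93.
Offset 16: leading byte 0xEE = 11101110 → 3-byte char #6 = EE A9 85.
Offset 19: leading byte 0xF0 = 11110000 → 4-byte char #7 = F0 9F 98 9F.
Leading byte 0xF0 = 11110000 matches 11110xxx → 4-byte sequence.
Byte 1: 0xF0 = 11110000, payload 000 (3 bits).
Byte 2: 0x9F = 10011111 (10xxxxxx ✓), payload 011111.
Byte 3: 0x98 = 10011000 (10xxxxxx ✓), payload 011000.
Byte 4: 0x9F = 10011111 (10xxxxxx ✓), payload 011111.
Concatenate: 000011111011000011111 = 0x1F61F (21 bits → U+1F61F).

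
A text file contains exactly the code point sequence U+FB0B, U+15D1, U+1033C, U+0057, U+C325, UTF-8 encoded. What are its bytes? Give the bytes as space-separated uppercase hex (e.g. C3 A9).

U+FB0B: 3-byte form → EF AC 8B.
U+15D1: 3-byte form → E1 97 91.
U+1033C: 4-byte form → F0 90 8C BC.
U+0057: 1-byte form → 57.
U+C325: 3-byte form → EC 8C A5.
Concatenated (14 bytes): EF AC 8B E1 97 91 F0 90 8C BC 57 EC 8C A5.

EF AC 8B E1 97 91 F0 90 8C BC 57 EC 8C A5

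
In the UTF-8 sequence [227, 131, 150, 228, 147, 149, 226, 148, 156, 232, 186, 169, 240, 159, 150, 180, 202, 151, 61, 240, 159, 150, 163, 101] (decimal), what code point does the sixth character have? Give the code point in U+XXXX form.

U+0297

Offset 0: leading byte 0xE3 = 11100011 → 3-byte char #1 = E3 83 96.
Offset 3: leading byte 0xE4 = 11100100 → 3-byte char #2 = E4 93 95.
Offset 6: leading byte 0xE2 = 11100010 → 3-byte char #3 = E2 94 9C.
Offset 9: leading byte 0xE8 = 11101000 → 3-byte char #4 = E8 BA A9.
Offset 12: leading byte 0xF0 = 11110000 → 4-byte char #5 = F0 9F 96 B4.
Offset 16: leading byte 0xCA = 11001010 → 2-byte char #6 = CA 97.
Leading byte 0xCA = 11001010 matches 110xxxxx → 2-byte sequence.
Byte 1: 0xCA = 11001010, payload 01010 (5 bits).
Byte 2: 0x97 = 10010111 (10xxxxxx ✓), payload 010111.
Concatenate: 01010010111 = 0x297 (11 bits → U+0297).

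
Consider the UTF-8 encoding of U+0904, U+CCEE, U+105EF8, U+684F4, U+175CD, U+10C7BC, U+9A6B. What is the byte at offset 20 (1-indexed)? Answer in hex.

1-indexed offset 20 is 0-indexed offset 19.
U+0904 → 3-byte form E0 A4 84 at offsets 0–2.
U+CCEE → 3-byte form EC B3 AE at offsets 3–5.
U+105EF8 → 4-byte form F4 85 BB B8 at offsets 6–9.
U+684F4 → 4-byte form F1 A8 93 B4 at offsets 10–13.
U+175CD → 4-byte form F0 97 97 8D at offsets 14–17.
U+10C7BC → 4-byte form F4 8C 9E BC at offsets 18–21.
Offset 19 falls in char 6's range; it's byte 2 of F4 8C 9E BC = 0x8C.

0x8C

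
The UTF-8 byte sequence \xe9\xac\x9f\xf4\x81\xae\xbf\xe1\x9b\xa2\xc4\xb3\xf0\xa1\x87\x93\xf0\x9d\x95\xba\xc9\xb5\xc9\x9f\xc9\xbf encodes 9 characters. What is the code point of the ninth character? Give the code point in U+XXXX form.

U+027F

Offset 0: leading byte 0xE9 = 11101001 → 3-byte char #1 = E9 AC 9F.
Offset 3: leading byte 0xF4 = 11110100 → 4-byte char #2 = F4 81 AE BF.
Offset 7: leading byte 0xE1 = 11100001 → 3-byte char #3 = E1 9B A2.
Offset 10: leading byte 0xC4 = 11000100 → 2-byte char #4 = C4 B3.
Offset 12: leading byte 0xF0 = 11110000 → 4-byte char #5 = F0 A1 87 93.
Offset 16: leading byte 0xF0 = 11110000 → 4-byte char #6 = F0 9D 95 BA.
Offset 20: leading byte 0xC9 = 11001001 → 2-byte char #7 = C9 B5.
Offset 22: leading byte 0xC9 = 11001001 → 2-byte char #8 = C9 9F.
Offset 24: leading byte 0xC9 = 11001001 → 2-byte char #9 = C9 BF.
Leading byte 0xC9 = 11001001 matches 110xxxxx → 2-byte sequence.
Byte 1: 0xC9 = 11001001, payload 01001 (5 bits).
Byte 2: 0xBF = 10111111 (10xxxxxx ✓), payload 111111.
Concatenate: 01001111111 = 0x27F (11 bits → U+027F).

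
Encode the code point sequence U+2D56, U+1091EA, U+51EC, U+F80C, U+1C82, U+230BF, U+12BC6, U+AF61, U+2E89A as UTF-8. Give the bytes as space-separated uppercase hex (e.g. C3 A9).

E2 B5 96 F4 89 87 AA E5 87 AC EF A0 8C E1 B2 82 F0 A3 82 BF F0 92 AF 86 EA BD A1 F0 AE A2 9A

U+2D56: 3-byte form → E2 B5 96.
U+1091EA: 4-byte form → F4 89 87 AA.
U+51EC: 3-byte form → E5 87 AC.
U+F80C: 3-byte form → EF A0 8C.
U+1C82: 3-byte form → E1 B2 82.
U+230BF: 4-byte form → F0 A3 82 BF.
U+12BC6: 4-byte form → F0 92 AF 86.
U+AF61: 3-byte form → EA BD A1.
U+2E89A: 4-byte form → F0 AE A2 9A.
Concatenated (31 bytes): E2 B5 96 F4 89 87 AA E5 87 AC EF A0 8C E1 B2 82 F0 A3 82 BF F0 92 AF 86 EA BD A1 F0 AE A2 9A.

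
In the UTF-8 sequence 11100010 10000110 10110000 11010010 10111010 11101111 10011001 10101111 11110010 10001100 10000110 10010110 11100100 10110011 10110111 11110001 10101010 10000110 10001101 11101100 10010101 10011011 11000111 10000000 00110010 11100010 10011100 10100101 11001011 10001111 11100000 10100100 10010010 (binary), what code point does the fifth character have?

Offset 0: leading byte 0xE2 = 11100010 → 3-byte char #1 = E2 86 B0.
Offset 3: leading byte 0xD2 = 11010010 → 2-byte char #2 = D2 BA.
Offset 5: leading byte 0xEF = 11101111 → 3-byte char #3 = EF 99 AF.
Offset 8: leading byte 0xF2 = 11110010 → 4-byte char #4 = F2 8C 86 96.
Offset 12: leading byte 0xE4 = 11100100 → 3-byte char #5 = E4 B3 B7.
Leading byte 0xE4 = 11100100 matches 1110xxxx → 3-byte sequence.
Byte 1: 0xE4 = 11100100, payload 0100 (4 bits).
Byte 2: 0xB3 = 10110011 (10xxxxxx ✓), payload 110011.
Byte 3: 0xB7 = 10110111 (10xxxxxx ✓), payload 110111.
Concatenate: 0100110011110111 = 0x4CF7 (16 bits → U+4CF7).

U+4CF7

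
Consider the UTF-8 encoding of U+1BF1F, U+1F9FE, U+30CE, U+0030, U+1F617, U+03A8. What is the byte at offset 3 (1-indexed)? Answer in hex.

1-indexed offset 3 is 0-indexed offset 2.
U+1BF1F → 4-byte form F0 9B BC 9F at offsets 0–3.
Offset 2 falls in char 1's range; it's byte 3 of F0 9B BC 9F = 0xBC.

0xBC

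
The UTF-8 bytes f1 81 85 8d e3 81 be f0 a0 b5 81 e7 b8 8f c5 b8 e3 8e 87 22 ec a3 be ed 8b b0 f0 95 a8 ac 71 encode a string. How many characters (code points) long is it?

Byte at offset 0: 0xF1 = 11110001 → 4-byte char (#1). Advance 4.
Byte at offset 4: 0xE3 = 11100011 → 3-byte char (#2). Advance 3.
Byte at offset 7: 0xF0 = 11110000 → 4-byte char (#3). Advance 4.
Byte at offset 11: 0xE7 = 11100111 → 3-byte char (#4). Advance 3.
Byte at offset 14: 0xC5 = 11000101 → 2-byte char (#5). Advance 2.
Byte at offset 16: 0xE3 = 11100011 → 3-byte char (#6). Advance 3.
Byte at offset 19: 0x22 = 00100010 → 1-byte char (#7). Advance 1.
Byte at offset 20: 0xEC = 11101100 → 3-byte char (#8). Advance 3.
Byte at offset 23: 0xED = 11101101 → 3-byte char (#9). Advance 3.
Byte at offset 26: 0xF0 = 11110000 → 4-byte char (#10). Advance 4.
Byte at offset 30: 0x71 = 01110001 → 1-byte char (#11). Advance 1.
Reached end at offset 31 after 11 code points.

11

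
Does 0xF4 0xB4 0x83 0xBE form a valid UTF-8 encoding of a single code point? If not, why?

Leading byte 0xF4 = 11110100 → 4-byte form.
Payload = 0x1340FE, which exceeds U+10FFFF, the maximum Unicode code point. (Leading bytes F5–FF, or F4 followed by ≥ 0x90, are invalid.)

invalid (encodes a value above U+10FFFF)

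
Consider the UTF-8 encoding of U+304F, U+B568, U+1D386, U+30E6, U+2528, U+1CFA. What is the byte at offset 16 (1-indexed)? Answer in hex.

0xA8

1-indexed offset 16 is 0-indexed offset 15.
U+304F → 3-byte form E3 81 8F at offsets 0–2.
U+B568 → 3-byte form EB 95 A8 at offsets 3–5.
U+1D386 → 4-byte form F0 9D 8E 86 at offsets 6–9.
U+30E6 → 3-byte form E3 83 A6 at offsets 10–12.
U+2528 → 3-byte form E2 94 A8 at offsets 13–15.
Offset 15 falls in char 5's range; it's byte 3 of E2 94 A8 = 0xA8.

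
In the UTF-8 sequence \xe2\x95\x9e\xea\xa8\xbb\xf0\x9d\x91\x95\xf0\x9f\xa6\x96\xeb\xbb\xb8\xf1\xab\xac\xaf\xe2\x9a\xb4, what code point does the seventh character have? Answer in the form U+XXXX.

Offset 0: leading byte 0xE2 = 11100010 → 3-byte char #1 = E2 95 9E.
Offset 3: leading byte 0xEA = 11101010 → 3-byte char #2 = EA A8 BB.
Offset 6: leading byte 0xF0 = 11110000 → 4-byte char #3 = F0 9D 91 95.
Offset 10: leading byte 0xF0 = 11110000 → 4-byte char #4 = F0 9F A6 96.
Offset 14: leading byte 0xEB = 11101011 → 3-byte char #5 = EB BB B8.
Offset 17: leading byte 0xF1 = 11110001 → 4-byte char #6 = F1 AB AC AF.
Offset 21: leading byte 0xE2 = 11100010 → 3-byte char #7 = E2 9A B4.
Leading byte 0xE2 = 11100010 matches 1110xxxx → 3-byte sequence.
Byte 1: 0xE2 = 11100010, payload 0010 (4 bits).
Byte 2: 0x9A = 10011010 (10xxxxxx ✓), payload 011010.
Byte 3: 0xB4 = 10110100 (10xxxxxx ✓), payload 110100.
Concatenate: 0010011010110100 = 0x26B4 (16 bits → U+26B4).

U+26B4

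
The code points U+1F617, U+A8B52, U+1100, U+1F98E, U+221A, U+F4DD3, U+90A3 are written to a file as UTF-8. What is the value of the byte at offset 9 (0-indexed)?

0x84

U+1F617 → 4-byte form F0 9F 98 97 at offsets 0–3.
U+A8B52 → 4-byte form F2 A8 AD 92 at offsets 4–7.
U+1100 → 3-byte form E1 84 80 at offsets 8–10.
Offset 9 falls in char 3's range; it's byte 2 of E1 84 80 = 0x84.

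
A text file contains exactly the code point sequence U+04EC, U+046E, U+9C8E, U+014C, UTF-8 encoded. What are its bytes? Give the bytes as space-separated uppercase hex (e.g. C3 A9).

U+04EC: 2-byte form → D3 AC.
U+046E: 2-byte form → D1 AE.
U+9C8E: 3-byte form → E9 B2 8E.
U+014C: 2-byte form → C5 8C.
Concatenated (9 bytes): D3 AC D1 AE E9 B2 8E C5 8C.

D3 AC D1 AE E9 B2 8E C5 8C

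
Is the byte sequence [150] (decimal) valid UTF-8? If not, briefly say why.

invalid (continuation byte with no leading byte)

Byte 0x96 = 10010110 has the form 10xxxxxx — a continuation byte — but there is no preceding leading byte.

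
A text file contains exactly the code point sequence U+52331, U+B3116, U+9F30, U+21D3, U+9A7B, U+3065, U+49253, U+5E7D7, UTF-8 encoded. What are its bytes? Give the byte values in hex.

U+52331: 4-byte form → F1 92 8C B1.
U+B3116: 4-byte form → F2 B3 84 96.
U+9F30: 3-byte form → E9 BC B0.
U+21D3: 3-byte form → E2 87 93.
U+9A7B: 3-byte form → E9 A9 BB.
U+3065: 3-byte form → E3 81 A5.
U+49253: 4-byte form → F1 89 89 93.
U+5E7D7: 4-byte form → F1 9E 9F 97.
Concatenated (28 bytes): F1 92 8C B1 F2 B3 84 96 E9 BC B0 E2 87 93 E9 A9 BB E3 81 A5 F1 89 89 93 F1 9E 9F 97.

F1 92 8C B1 F2 B3 84 96 E9 BC B0 E2 87 93 E9 A9 BB E3 81 A5 F1 89 89 93 F1 9E 9F 97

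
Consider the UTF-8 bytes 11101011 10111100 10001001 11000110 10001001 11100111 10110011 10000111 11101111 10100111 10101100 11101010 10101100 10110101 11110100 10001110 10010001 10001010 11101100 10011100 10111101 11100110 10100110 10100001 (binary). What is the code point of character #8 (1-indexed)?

U+69A1

Offset 0: leading byte 0xEB = 11101011 → 3-byte char #1 = EB BC 89.
Offset 3: leading byte 0xC6 = 11000110 → 2-byte char #2 = C6 89.
Offset 5: leading byte 0xE7 = 11100111 → 3-byte char #3 = E7 B3 87.
Offset 8: leading byte 0xEF = 11101111 → 3-byte char #4 = EF A7 AC.
Offset 11: leading byte 0xEA = 11101010 → 3-byte char #5 = EA AC B5.
Offset 14: leading byte 0xF4 = 11110100 → 4-byte char #6 = F4 8E 91 8A.
Offset 18: leading byte 0xEC = 11101100 → 3-byte char #7 = EC 9C BD.
Offset 21: leading byte 0xE6 = 11100110 → 3-byte char #8 = E6 A6 A1.
Leading byte 0xE6 = 11100110 matches 1110xxxx → 3-byte sequence.
Byte 1: 0xE6 = 11100110, payload 0110 (4 bits).
Byte 2: 0xA6 = 10100110 (10xxxxxx ✓), payload 100110.
Byte 3: 0xA1 = 10100001 (10xxxxxx ✓), payload 100001.
Concatenate: 0110100110100001 = 0x69A1 (16 bits → U+69A1).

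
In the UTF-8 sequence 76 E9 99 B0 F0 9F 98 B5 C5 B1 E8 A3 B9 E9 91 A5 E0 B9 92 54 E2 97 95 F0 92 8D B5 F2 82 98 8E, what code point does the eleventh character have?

Offset 0: leading byte 0x76 = 01110110 → 1-byte char #1 = 76.
Offset 1: leading byte 0xE9 = 11101001 → 3-byte char #2 = E9 99 B0.
Offset 4: leading byte 0xF0 = 11110000 → 4-byte char #3 = F0 9F 98 B5.
Offset 8: leading byte 0xC5 = 11000101 → 2-byte char #4 = C5 B1.
Offset 10: leading byte 0xE8 = 11101000 → 3-byte char #5 = E8 A3 B9.
Offset 13: leading byte 0xE9 = 11101001 → 3-byte char #6 = E9 91 A5.
Offset 16: leading byte 0xE0 = 11100000 → 3-byte char #7 = E0 B9 92.
Offset 19: leading byte 0x54 = 01010100 → 1-byte char #8 = 54.
Offset 20: leading byte 0xE2 = 11100010 → 3-byte char #9 = E2 97 95.
Offset 23: leading byte 0xF0 = 11110000 → 4-byte char #10 = F0 92 8D B5.
Offset 27: leading byte 0xF2 = 11110010 → 4-byte char #11 = F2 82 98 8E.
Leading byte 0xF2 = 11110010 matches 11110xxx → 4-byte sequence.
Byte 1: 0xF2 = 11110010, payload 010 (3 bits).
Byte 2: 0x82 = 10000010 (10xxxxxx ✓), payload 000010.
Byte 3: 0x98 = 10011000 (10xxxxxx ✓), payload 011000.
Byte 4: 0x8E = 10001110 (10xxxxxx ✓), payload 001110.
Concatenate: 010000010011000001110 = 0x8260E (21 bits → U+8260E).

U+8260E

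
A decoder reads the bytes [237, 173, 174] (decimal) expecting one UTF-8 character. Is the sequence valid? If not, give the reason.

invalid (encodes a surrogate (U+D800–U+DFFF))

Structurally a 3-byte sequence; payload = 0xDB6E.
But 0xDB6E is in U+D800–U+DFFF, the surrogate range. Surrogates are not Unicode scalar values and are forbidden in UTF-8.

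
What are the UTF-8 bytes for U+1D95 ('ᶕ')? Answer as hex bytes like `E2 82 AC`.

E1 B6 95

U+1D95 = 0x1D95 = 7573 decimal. In range U+0800–U+FFFF → 3-byte form: 1110xxxx 10xxxxxx 10xxxxxx.
Binary (16 bits): 0001110110010101.
Split 4+6+6: 0001 | 110110 | 010101.
Byte 1: 11100001 = 0xE1.
Byte 2: 10110110 = 0xB6.
Byte 3: 10010101 = 0x95.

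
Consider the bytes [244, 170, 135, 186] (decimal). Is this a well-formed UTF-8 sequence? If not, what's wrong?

invalid (encodes a value above U+10FFFF)

Leading byte 0xF4 = 11110100 → 4-byte form.
Payload = 0x12A1FA, which exceeds U+10FFFF, the maximum Unicode code point. (Leading bytes F5–FF, or F4 followed by ≥ 0x90, are invalid.)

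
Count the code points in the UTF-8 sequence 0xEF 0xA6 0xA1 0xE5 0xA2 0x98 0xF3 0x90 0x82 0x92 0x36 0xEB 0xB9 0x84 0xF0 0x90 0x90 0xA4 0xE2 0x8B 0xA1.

7

Byte at offset 0: 0xEF = 11101111 → 3-byte char (#1). Advance 3.
Byte at offset 3: 0xE5 = 11100101 → 3-byte char (#2). Advance 3.
Byte at offset 6: 0xF3 = 11110011 → 4-byte char (#3). Advance 4.
Byte at offset 10: 0x36 = 00110110 → 1-byte char (#4). Advance 1.
Byte at offset 11: 0xEB = 11101011 → 3-byte char (#5). Advance 3.
Byte at offset 14: 0xF0 = 11110000 → 4-byte char (#6). Advance 4.
Byte at offset 18: 0xE2 = 11100010 → 3-byte char (#7). Advance 3.
Reached end at offset 21 after 7 code points.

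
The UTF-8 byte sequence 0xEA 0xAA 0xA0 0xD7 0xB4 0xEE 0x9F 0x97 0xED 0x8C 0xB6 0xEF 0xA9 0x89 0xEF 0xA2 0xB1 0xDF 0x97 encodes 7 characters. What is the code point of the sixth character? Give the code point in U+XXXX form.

U+F8B1

Offset 0: leading byte 0xEA = 11101010 → 3-byte char #1 = EA AA A0.
Offset 3: leading byte 0xD7 = 11010111 → 2-byte char #2 = D7 B4.
Offset 5: leading byte 0xEE = 11101110 → 3-byte char #3 = EE 9F 97.
Offset 8: leading byte 0xED = 11101101 → 3-byte char #4 = ED 8C B6.
Offset 11: leading byte 0xEF = 11101111 → 3-byte char #5 = EF A9 89.
Offset 14: leading byte 0xEF = 11101111 → 3-byte char #6 = EF A2 B1.
Leading byte 0xEF = 11101111 matches 1110xxxx → 3-byte sequence.
Byte 1: 0xEF = 11101111, payload 1111 (4 bits).
Byte 2: 0xA2 = 10100010 (10xxxxxx ✓), payload 100010.
Byte 3: 0xB1 = 10110001 (10xxxxxx ✓), payload 110001.
Concatenate: 1111100010110001 = 0xF8B1 (16 bits → U+F8B1).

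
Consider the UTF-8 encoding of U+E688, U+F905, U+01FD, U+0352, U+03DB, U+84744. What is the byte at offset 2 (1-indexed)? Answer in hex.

0x9A

1-indexed offset 2 is 0-indexed offset 1.
U+E688 → 3-byte form EE 9A 88 at offsets 0–2.
Offset 1 falls in char 1's range; it's byte 2 of EE 9A 88 = 0x9A.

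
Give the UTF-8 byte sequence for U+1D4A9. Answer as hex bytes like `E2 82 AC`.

U+1D4A9 = 0x1D4A9 = 119977 decimal. In range U+10000–U+10FFFF → 4-byte form: 11110xxx 10xxxxxx 10xxxxxx 10xxxxxx.
Binary (21 bits): 000011101010010101001.
Split 3+6+6+6: 000 | 011101 | 010010 | 101001.
Byte 1: 11110000 = 0xF0.
Byte 2: 10011101 = 0x9D.
Byte 3: 10010010 = 0x92.
Byte 4: 10101001 = 0xA9.

F0 9D 92 A9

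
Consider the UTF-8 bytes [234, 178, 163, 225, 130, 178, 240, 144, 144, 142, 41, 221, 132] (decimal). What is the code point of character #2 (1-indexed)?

Offset 0: leading byte 0xEA = 11101010 → 3-byte char #1 = EA B2 A3.
Offset 3: leading byte 0xE1 = 11100001 → 3-byte char #2 = E1 82 B2.
Leading byte 0xE1 = 11100001 matches 1110xxxx → 3-byte sequence.
Byte 1: 0xE1 = 11100001, payload 0001 (4 bits).
Byte 2: 0x82 = 10000010 (10xxxxxx ✓), payload 000010.
Byte 3: 0xB2 = 10110010 (10xxxxxx ✓), payload 110010.
Concatenate: 0001000010110010 = 0x10B2 (16 bits → U+10B2).

U+10B2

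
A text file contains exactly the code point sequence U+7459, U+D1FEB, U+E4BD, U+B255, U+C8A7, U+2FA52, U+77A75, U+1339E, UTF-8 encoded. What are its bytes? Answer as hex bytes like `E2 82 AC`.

U+7459: 3-byte form → E7 91 99.
U+D1FEB: 4-byte form → F3 91 BF AB.
U+E4BD: 3-byte form → EE 92 BD.
U+B255: 3-byte form → EB 89 95.
U+C8A7: 3-byte form → EC A2 A7.
U+2FA52: 4-byte form → F0 AF A9 92.
U+77A75: 4-byte form → F1 B7 A9 B5.
U+1339E: 4-byte form → F0 93 8E 9E.
Concatenated (28 bytes): E7 91 99 F3 91 BF AB EE 92 BD EB 89 95 EC A2 A7 F0 AF A9 92 F1 B7 A9 B5 F0 93 8E 9E.

E7 91 99 F3 91 BF AB EE 92 BD EB 89 95 EC A2 A7 F0 AF A9 92 F1 B7 A9 B5 F0 93 8E 9E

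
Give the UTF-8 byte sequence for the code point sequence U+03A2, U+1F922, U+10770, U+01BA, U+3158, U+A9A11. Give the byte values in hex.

U+03A2: 2-byte form → CE A2.
U+1F922: 4-byte form → F0 9F A4 A2.
U+10770: 4-byte form → F0 90 9D B0.
U+01BA: 2-byte form → C6 BA.
U+3158: 3-byte form → E3 85 98.
U+A9A11: 4-byte form → F2 A9 A8 91.
Concatenated (19 bytes): CE A2 F0 9F A4 A2 F0 90 9D B0 C6 BA E3 85 98 F2 A9 A8 91.

CE A2 F0 9F A4 A2 F0 90 9D B0 C6 BA E3 85 98 F2 A9 A8 91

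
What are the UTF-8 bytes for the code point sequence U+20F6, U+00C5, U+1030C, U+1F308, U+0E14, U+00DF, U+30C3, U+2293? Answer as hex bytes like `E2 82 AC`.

U+20F6: 3-byte form → E2 83 B6.
U+00C5: 2-byte form → C3 85.
U+1030C: 4-byte form → F0 90 8C 8C.
U+1F308: 4-byte form → F0 9F 8C 88.
U+0E14: 3-byte form → E0 B8 94.
U+00DF: 2-byte form → C3 9F.
U+30C3: 3-byte form → E3 83 83.
U+2293: 3-byte form → E2 8A 93.
Concatenated (24 bytes): E2 83 B6 C3 85 F0 90 8C 8C F0 9F 8C 88 E0 B8 94 C3 9F E3 83 83 E2 8A 93.

E2 83 B6 C3 85 F0 90 8C 8C F0 9F 8C 88 E0 B8 94 C3 9F E3 83 83 E2 8A 93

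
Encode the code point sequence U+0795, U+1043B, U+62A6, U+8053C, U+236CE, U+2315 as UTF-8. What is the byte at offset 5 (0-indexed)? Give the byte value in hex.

U+0795 → 2-byte form DE 95 at offsets 0–1.
U+1043B → 4-byte form F0 90 90 BB at offsets 2–5.
Offset 5 falls in char 2's range; it's byte 4 of F0 90 90 BB = 0xBB.

0xBB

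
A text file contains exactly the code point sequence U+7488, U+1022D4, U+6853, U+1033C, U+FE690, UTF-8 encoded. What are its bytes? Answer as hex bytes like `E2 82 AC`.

U+7488: 3-byte form → E7 92 88.
U+1022D4: 4-byte form → F4 82 8B 94.
U+6853: 3-byte form → E6 A1 93.
U+1033C: 4-byte form → F0 90 8C BC.
U+FE690: 4-byte form → F3 BE 9A 90.
Concatenated (18 bytes): E7 92 88 F4 82 8B 94 E6 A1 93 F0 90 8C BC F3 BE 9A 90.

E7 92 88 F4 82 8B 94 E6 A1 93 F0 90 8C BC F3 BE 9A 90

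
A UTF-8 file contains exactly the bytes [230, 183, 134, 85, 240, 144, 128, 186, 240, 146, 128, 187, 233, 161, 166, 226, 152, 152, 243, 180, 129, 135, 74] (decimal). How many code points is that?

Byte at offset 0: 0xE6 = 11100110 → 3-byte char (#1). Advance 3.
Byte at offset 3: 0x55 = 01010101 → 1-byte char (#2). Advance 1.
Byte at offset 4: 0xF0 = 11110000 → 4-byte char (#3). Advance 4.
Byte at offset 8: 0xF0 = 11110000 → 4-byte char (#4). Advance 4.
Byte at offset 12: 0xE9 = 11101001 → 3-byte char (#5). Advance 3.
Byte at offset 15: 0xE2 = 11100010 → 3-byte char (#6). Advance 3.
Byte at offset 18: 0xF3 = 11110011 → 4-byte char (#7). Advance 4.
Byte at offset 22: 0x4A = 01001010 → 1-byte char (#8). Advance 1.
Reached end at offset 23 after 8 code points.

8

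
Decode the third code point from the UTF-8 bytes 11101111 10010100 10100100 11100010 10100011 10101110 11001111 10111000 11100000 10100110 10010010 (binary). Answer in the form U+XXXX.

Offset 0: leading byte 0xEF = 11101111 → 3-byte char #1 = EF 94 A4.
Offset 3: leading byte 0xE2 = 11100010 → 3-byte char #2 = E2 A3 AE.
Offset 6: leading byte 0xCF = 11001111 → 2-byte char #3 = CF B8.
Leading byte 0xCF = 11001111 matches 110xxxxx → 2-byte sequence.
Byte 1: 0xCF = 11001111, payload 01111 (5 bits).
Byte 2: 0xB8 = 10111000 (10xxxxxx ✓), payload 111000.
Concatenate: 01111111000 = 0x3F8 (11 bits → U+03F8).

U+03F8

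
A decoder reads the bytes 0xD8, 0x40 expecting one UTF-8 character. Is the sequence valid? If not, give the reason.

Leading byte 0xD8 = 11011000 → 2-byte form.
Byte 2 is 0x40 = 01000000, which is not 10xxxxxx — expected a continuation byte.

invalid (non-continuation byte where continuation expected)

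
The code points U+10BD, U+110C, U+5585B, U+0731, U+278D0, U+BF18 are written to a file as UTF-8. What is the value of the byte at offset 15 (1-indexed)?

0xA3

1-indexed offset 15 is 0-indexed offset 14.
U+10BD → 3-byte form E1 82 BD at offsets 0–2.
U+110C → 3-byte form E1 84 8C at offsets 3–5.
U+5585B → 4-byte form F1 95 A1 9B at offsets 6–9.
U+0731 → 2-byte form DC B1 at offsets 10–11.
U+278D0 → 4-byte form F0 A7 A3 90 at offsets 12–15.
Offset 14 falls in char 5's range; it's byte 3 of F0 A7 A3 90 = 0xA3.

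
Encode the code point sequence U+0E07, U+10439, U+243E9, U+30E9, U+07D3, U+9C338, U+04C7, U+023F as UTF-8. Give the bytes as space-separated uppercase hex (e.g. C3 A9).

E0 B8 87 F0 90 90 B9 F0 A4 8F A9 E3 83 A9 DF 93 F2 9C 8C B8 D3 87 C8 BF

U+0E07: 3-byte form → E0 B8 87.
U+10439: 4-byte form → F0 90 90 B9.
U+243E9: 4-byte form → F0 A4 8F A9.
U+30E9: 3-byte form → E3 83 A9.
U+07D3: 2-byte form → DF 93.
U+9C338: 4-byte form → F2 9C 8C B8.
U+04C7: 2-byte form → D3 87.
U+023F: 2-byte form → C8 BF.
Concatenated (24 bytes): E0 B8 87 F0 90 90 B9 F0 A4 8F A9 E3 83 A9 DF 93 F2 9C 8C B8 D3 87 C8 BF.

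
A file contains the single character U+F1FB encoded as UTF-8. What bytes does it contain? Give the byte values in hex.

EF 87 BB

U+F1FB = 0xF1FB = 61947 decimal. In range U+0800–U+FFFF → 3-byte form: 1110xxxx 10xxxxxx 10xxxxxx.
Binary (16 bits): 1111000111111011.
Split 4+6+6: 1111 | 000111 | 111011.
Byte 1: 11101111 = 0xEF.
Byte 2: 10000111 = 0x87.
Byte 3: 10111011 = 0xBB.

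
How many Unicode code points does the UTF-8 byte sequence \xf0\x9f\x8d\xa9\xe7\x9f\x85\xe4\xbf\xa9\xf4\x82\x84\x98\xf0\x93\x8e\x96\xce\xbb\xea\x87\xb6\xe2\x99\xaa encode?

Byte at offset 0: 0xF0 = 11110000 → 4-byte char (#1). Advance 4.
Byte at offset 4: 0xE7 = 11100111 → 3-byte char (#2). Advance 3.
Byte at offset 7: 0xE4 = 11100100 → 3-byte char (#3). Advance 3.
Byte at offset 10: 0xF4 = 11110100 → 4-byte char (#4). Advance 4.
Byte at offset 14: 0xF0 = 11110000 → 4-byte char (#5). Advance 4.
Byte at offset 18: 0xCE = 11001110 → 2-byte char (#6). Advance 2.
Byte at offset 20: 0xEA = 11101010 → 3-byte char (#7). Advance 3.
Byte at offset 23: 0xE2 = 11100010 → 3-byte char (#8). Advance 3.
Reached end at offset 26 after 8 code points.

8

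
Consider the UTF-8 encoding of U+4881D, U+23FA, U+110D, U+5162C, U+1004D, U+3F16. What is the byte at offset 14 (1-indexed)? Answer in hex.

1-indexed offset 14 is 0-indexed offset 13.
U+4881D → 4-byte form F1 88 A0 9D at offsets 0–3.
U+23FA → 3-byte form E2 8F BA at offsets 4–6.
U+110D → 3-byte form E1 84 8D at offsets 7–9.
U+5162C → 4-byte form F1 91 98 AC at offsets 10–13.
Offset 13 falls in char 4's range; it's byte 4 of F1 91 98 AC = 0xAC.

0xAC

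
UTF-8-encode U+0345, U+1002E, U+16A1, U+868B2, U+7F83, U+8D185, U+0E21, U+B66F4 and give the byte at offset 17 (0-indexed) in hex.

0x8D

U+0345 → 2-byte form CD 85 at offsets 0–1.
U+1002E → 4-byte form F0 90 80 AE at offsets 2–5.
U+16A1 → 3-byte form E1 9A A1 at offsets 6–8.
U+868B2 → 4-byte form F2 86 A2 B2 at offsets 9–12.
U+7F83 → 3-byte form E7 BE 83 at offsets 13–15.
U+8D185 → 4-byte form F2 8D 86 85 at offsets 16–19.
Offset 17 falls in char 6's range; it's byte 2 of F2 8D 86 85 = 0x8D.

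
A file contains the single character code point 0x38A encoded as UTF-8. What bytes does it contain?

CE 8A

U+038A = 0x38A = 906 decimal. In range U+0080–U+07FF → 2-byte form: 110xxxxx 10xxxxxx.
Binary (11 bits): 01110001010.
Split 5+6: 01110 | 001010.
Byte 1: 11001110 = 0xCE.
Byte 2: 10001010 = 0x8A.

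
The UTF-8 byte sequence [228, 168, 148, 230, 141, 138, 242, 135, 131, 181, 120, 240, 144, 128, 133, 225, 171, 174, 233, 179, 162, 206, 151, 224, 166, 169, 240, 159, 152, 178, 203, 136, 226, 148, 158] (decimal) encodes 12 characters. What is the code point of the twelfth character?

Offset 0: leading byte 0xE4 = 11100100 → 3-byte char #1 = E4 A8 94.
Offset 3: leading byte 0xE6 = 11100110 → 3-byte char #2 = E6 8D 8A.
Offset 6: leading byte 0xF2 = 11110010 → 4-byte char #3 = F2 87 83 B5.
Offset 10: leading byte 0x78 = 01111000 → 1-byte char #4 = 78.
Offset 11: leading byte 0xF0 = 11110000 → 4-byte char #5 = F0 90 80 85.
Offset 15: leading byte 0xE1 = 11100001 → 3-byte char #6 = E1 AB AE.
Offset 18: leading byte 0xE9 = 11101001 → 3-byte char #7 = E9 B3 A2.
Offset 21: leading byte 0xCE = 11001110 → 2-byte char #8 = CE 97.
Offset 23: leading byte 0xE0 = 11100000 → 3-byte char #9 = E0 A6 A9.
Offset 26: leading byte 0xF0 = 11110000 → 4-byte char #10 = F0 9F 98 B2.
Offset 30: leading byte 0xCB = 11001011 → 2-byte char #11 = CB 88.
Offset 32: leading byte 0xE2 = 11100010 → 3-byte char #12 = E2 94 9E.
Leading byte 0xE2 = 11100010 matches 1110xxxx → 3-byte sequence.
Byte 1: 0xE2 = 11100010, payload 0010 (4 bits).
Byte 2: 0x94 = 10010100 (10xxxxxx ✓), payload 010100.
Byte 3: 0x9E = 10011110 (10xxxxxx ✓), payload 011110.
Concatenate: 0010010100011110 = 0x251E (16 bits → U+251E).

U+251E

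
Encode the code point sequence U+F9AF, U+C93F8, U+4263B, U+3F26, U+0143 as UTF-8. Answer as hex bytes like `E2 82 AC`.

U+F9AF: 3-byte form → EF A6 AF.
U+C93F8: 4-byte form → F3 89 8F B8.
U+4263B: 4-byte form → F1 82 98 BB.
U+3F26: 3-byte form → E3 BC A6.
U+0143: 2-byte form → C5 83.
Concatenated (16 bytes): EF A6 AF F3 89 8F B8 F1 82 98 BB E3 BC A6 C5 83.

EF A6 AF F3 89 8F B8 F1 82 98 BB E3 BC A6 C5 83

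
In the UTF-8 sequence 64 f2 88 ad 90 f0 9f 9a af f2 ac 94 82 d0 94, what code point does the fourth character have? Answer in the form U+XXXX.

Offset 0: leading byte 0x64 = 01100100 → 1-byte char #1 = 64.
Offset 1: leading byte 0xF2 = 11110010 → 4-byte char #2 = F2 88 AD 90.
Offset 5: leading byte 0xF0 = 11110000 → 4-byte char #3 = F0 9F 9A AF.
Offset 9: leading byte 0xF2 = 11110010 → 4-byte char #4 = F2 AC 94 82.
Leading byte 0xF2 = 11110010 matches 11110xxx → 4-byte sequence.
Byte 1: 0xF2 = 11110010, payload 010 (3 bits).
Byte 2: 0xAC = 10101100 (10xxxxxx ✓), payload 101100.
Byte 3: 0x94 = 10010100 (10xxxxxx ✓), payload 010100.
Byte 4: 0x82 = 10000010 (10xxxxxx ✓), payload 000010.
Concatenate: 010101100010100000010 = 0xAC502 (21 bits → U+AC502).

U+AC502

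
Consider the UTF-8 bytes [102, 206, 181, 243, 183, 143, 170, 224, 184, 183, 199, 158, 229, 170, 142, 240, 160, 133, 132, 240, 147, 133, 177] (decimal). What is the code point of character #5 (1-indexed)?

U+01DE

Offset 0: leading byte 0x66 = 01100110 → 1-byte char #1 = 66.
Offset 1: leading byte 0xCE = 11001110 → 2-byte char #2 = CE B5.
Offset 3: leading byte 0xF3 = 11110011 → 4-byte char #3 = F3 B7 8F AA.
Offset 7: leading byte 0xE0 = 11100000 → 3-byte char #4 = E0 B8 B7.
Offset 10: leading byte 0xC7 = 11000111 → 2-byte char #5 = C7 9E.
Leading byte 0xC7 = 11000111 matches 110xxxxx → 2-byte sequence.
Byte 1: 0xC7 = 11000111, payload 00111 (5 bits).
Byte 2: 0x9E = 10011110 (10xxxxxx ✓), payload 011110.
Concatenate: 00111011110 = 0x1DE (11 bits → U+01DE).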